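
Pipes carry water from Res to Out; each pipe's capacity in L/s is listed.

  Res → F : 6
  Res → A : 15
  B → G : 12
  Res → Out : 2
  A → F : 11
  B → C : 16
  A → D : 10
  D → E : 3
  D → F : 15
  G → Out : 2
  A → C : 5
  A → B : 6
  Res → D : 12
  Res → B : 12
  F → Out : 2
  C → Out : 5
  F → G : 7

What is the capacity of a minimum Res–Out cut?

Augment Res→Out: bottleneck 2, flow now 2.
Augment Res→F→Out: bottleneck 2, flow now 4.
Augment Res→A→C→Out: bottleneck 5, flow now 9.
Augment Res→B→G→Out: bottleneck 2, flow now 11.
No augmenting path remains; maximum flow = 11.
By max-flow min-cut, the minimum cut capacity equals the max flow.
In the residual graph, reachable from Res: {Res, A, B, C, D, E, F, G}.
Min-cut edges: Res→Out (2), C→Out (5), F→Out (2), G→Out (2); capacity 2 + 5 + 2 + 2 = 11.

11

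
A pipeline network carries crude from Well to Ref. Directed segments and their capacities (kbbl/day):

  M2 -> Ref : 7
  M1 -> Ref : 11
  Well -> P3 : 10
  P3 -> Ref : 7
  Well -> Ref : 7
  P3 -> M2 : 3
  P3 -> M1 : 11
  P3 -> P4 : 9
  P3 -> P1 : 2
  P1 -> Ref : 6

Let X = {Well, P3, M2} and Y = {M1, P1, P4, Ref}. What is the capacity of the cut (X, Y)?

43

Edges leaving {Well, P3, M2}: Well→Ref (7), P3→M1 (11), P3→P1 (2), P3→P4 (9), P3→Ref (7), M2→Ref (7).
Cut capacity = 7 + 11 + 2 + 9 + 7 + 7 = 43.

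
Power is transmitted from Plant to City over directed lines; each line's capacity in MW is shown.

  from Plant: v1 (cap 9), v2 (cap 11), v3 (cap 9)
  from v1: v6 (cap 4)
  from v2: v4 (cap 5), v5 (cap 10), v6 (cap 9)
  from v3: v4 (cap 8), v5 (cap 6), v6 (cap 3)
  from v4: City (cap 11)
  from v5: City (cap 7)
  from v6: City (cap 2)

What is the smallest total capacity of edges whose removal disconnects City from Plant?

Augment Plant→v1→v6→City: bottleneck 2, flow now 2.
Augment Plant→v2→v4→City: bottleneck 5, flow now 7.
Augment Plant→v2→v5→City: bottleneck 6, flow now 13.
Augment Plant→v3→v4→City: bottleneck 6, flow now 19.
Augment Plant→v3→v5→City: bottleneck 1, flow now 20.
No augmenting path remains; maximum flow = 20.
By max-flow min-cut, the minimum cut capacity equals the max flow.
In the residual graph, reachable from Plant: {Plant, v1, v2, v3, v4, v5, v6}.
Min-cut edges: v4→City (11), v5→City (7), v6→City (2); capacity 11 + 7 + 2 = 20.

20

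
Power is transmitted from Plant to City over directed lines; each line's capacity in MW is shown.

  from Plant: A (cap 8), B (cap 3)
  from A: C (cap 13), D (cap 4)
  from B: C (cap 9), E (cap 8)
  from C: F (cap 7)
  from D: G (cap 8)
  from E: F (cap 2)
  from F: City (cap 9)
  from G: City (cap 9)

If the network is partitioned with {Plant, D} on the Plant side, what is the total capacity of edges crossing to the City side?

Edges leaving {Plant, D}: Plant→A (8), Plant→B (3), D→G (8).
Cut capacity = 8 + 3 + 8 = 19.

19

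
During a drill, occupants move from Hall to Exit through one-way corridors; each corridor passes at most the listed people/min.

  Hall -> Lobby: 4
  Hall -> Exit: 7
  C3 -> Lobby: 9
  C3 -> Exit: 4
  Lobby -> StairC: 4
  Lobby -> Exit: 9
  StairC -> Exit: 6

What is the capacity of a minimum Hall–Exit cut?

11

Augment Hall→Exit: bottleneck 7, flow now 7.
Augment Hall→Lobby→Exit: bottleneck 4, flow now 11.
No augmenting path remains; maximum flow = 11.
By max-flow min-cut, the minimum cut capacity equals the max flow.
In the residual graph, reachable from Hall: {Hall}.
Min-cut edges: Hall→Lobby (4), Hall→Exit (7); capacity 4 + 7 = 11.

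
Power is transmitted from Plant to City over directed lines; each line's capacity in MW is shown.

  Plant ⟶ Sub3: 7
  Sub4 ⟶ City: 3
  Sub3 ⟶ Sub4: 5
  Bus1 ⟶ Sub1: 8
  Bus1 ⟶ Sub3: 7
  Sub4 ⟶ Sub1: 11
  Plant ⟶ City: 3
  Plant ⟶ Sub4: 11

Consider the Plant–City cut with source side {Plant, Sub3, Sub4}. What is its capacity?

17

Edges leaving {Plant, Sub3, Sub4}: Plant→City (3), Sub4→Sub1 (11), Sub4→City (3).
Cut capacity = 3 + 11 + 3 = 17.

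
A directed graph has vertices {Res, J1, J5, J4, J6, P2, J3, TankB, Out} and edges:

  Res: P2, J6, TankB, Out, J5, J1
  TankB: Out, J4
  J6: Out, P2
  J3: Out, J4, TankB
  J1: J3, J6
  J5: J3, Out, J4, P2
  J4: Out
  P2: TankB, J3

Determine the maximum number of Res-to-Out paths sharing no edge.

Assign every edge capacity 1; by Menger, the answer equals the max flow.
Path Res→Out (+1); total 1.
Path Res→J5→Out (+1); total 2.
Path Res→J6→Out (+1); total 3.
Path Res→TankB→Out (+1); total 4.
Path Res→J1→J3→Out (+1); total 5.
Path Res→P2→J3→J4→Out (+1); total 6.
No residual Res→Out path; max flow = 6.
Certifying cut of size 6: {Res→J1, Res→J5, Res→J6, Res→Out, Res→P2, Res→TankB}.

6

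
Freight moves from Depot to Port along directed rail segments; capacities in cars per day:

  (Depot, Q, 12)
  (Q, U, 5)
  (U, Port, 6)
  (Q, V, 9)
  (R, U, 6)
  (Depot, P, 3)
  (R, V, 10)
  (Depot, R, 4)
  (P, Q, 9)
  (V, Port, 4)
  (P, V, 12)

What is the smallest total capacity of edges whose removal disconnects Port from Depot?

10

Augment Depot→P→V→Port: bottleneck 3, flow now 3.
Augment Depot→Q→U→Port: bottleneck 5, flow now 8.
Augment Depot→Q→V→Port: bottleneck 1, flow now 9.
Augment Depot→R→U→Port: bottleneck 1, flow now 10.
No augmenting path remains; maximum flow = 10.
By max-flow min-cut, the minimum cut capacity equals the max flow.
In the residual graph, reachable from Depot: {Depot, P, Q, R, U, V}.
Min-cut edges: U→Port (6), V→Port (4); capacity 6 + 4 = 10.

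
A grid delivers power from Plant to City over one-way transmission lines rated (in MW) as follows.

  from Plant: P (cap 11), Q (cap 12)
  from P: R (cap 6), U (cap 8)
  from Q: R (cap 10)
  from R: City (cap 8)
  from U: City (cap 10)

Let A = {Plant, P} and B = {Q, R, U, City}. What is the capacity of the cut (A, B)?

Edges leaving {Plant, P}: Plant→Q (12), P→R (6), P→U (8).
Cut capacity = 12 + 6 + 8 = 26.

26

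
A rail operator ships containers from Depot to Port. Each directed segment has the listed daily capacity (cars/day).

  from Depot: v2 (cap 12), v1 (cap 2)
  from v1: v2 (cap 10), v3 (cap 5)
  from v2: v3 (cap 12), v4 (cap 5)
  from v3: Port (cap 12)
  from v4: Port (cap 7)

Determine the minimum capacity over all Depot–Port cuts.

14

Augment Depot→v1→v3→Port: bottleneck 2, flow now 2.
Augment Depot→v2→v3→Port: bottleneck 10, flow now 12.
Augment Depot→v2→v4→Port: bottleneck 2, flow now 14.
No augmenting path remains; maximum flow = 14.
By max-flow min-cut, the minimum cut capacity equals the max flow.
In the residual graph, reachable from Depot: {Depot}.
Min-cut edges: Depot→v1 (2), Depot→v2 (12); capacity 2 + 12 = 14.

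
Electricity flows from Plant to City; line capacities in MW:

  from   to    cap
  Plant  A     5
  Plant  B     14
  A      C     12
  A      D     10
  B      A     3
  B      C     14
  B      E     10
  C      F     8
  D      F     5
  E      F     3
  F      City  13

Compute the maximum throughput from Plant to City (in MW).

Augment Plant→A→C→F→City: bottleneck 5, flow now 5.
Augment Plant→B→C→F→City: bottleneck 3, flow now 8.
Augment Plant→B→E→F→City: bottleneck 3, flow now 11.
Augment Plant→B→A→D→F→City: bottleneck 2, flow now 13.
No augmenting path remains; maximum flow = 13.
In the residual graph, reachable from Plant: {Plant, A, B, C, D, E, F}.
Min-cut edges: F→City (13); capacity 13 = 13.
This cut is saturated, so no flow can exceed 13.

13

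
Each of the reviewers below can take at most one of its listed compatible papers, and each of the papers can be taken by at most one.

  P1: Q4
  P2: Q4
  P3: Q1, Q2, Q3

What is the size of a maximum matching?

Unit-capacity flow: source→left, listed edges, right→sink; max matching = max flow.
Augmenting path P1→Q4 (+1); matched 1.
Augmenting path P3→Q1 (+1); matched 2.
No augmenting path remains; maximum matching = 2.
König certificate: {P3, Q4} is a vertex cover of size 2 (every listed pair touches it), so no matching can be larger.

2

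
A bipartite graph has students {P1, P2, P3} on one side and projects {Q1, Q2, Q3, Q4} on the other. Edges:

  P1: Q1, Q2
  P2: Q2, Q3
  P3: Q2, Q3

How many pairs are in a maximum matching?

3

Unit-capacity flow: source→left, listed edges, right→sink; max matching = max flow.
Augmenting path P1→Q1 (+1); matched 1.
Augmenting path P2→Q2 (+1); matched 2.
Augmenting path P3→Q3 (+1); matched 3.
No augmenting path remains; maximum matching = 3.
König certificate: {P1, P2, P3} is a vertex cover of size 3 (every listed pair touches it), so no matching can be larger.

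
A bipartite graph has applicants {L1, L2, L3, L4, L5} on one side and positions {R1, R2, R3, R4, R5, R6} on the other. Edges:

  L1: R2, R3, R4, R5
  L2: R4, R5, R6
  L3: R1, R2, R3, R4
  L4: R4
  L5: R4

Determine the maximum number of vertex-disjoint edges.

4

Unit-capacity flow: source→left, listed edges, right→sink; max matching = max flow.
Augmenting path L1→R2 (+1); matched 1.
Augmenting path L2→R4 (+1); matched 2.
Augmenting path L3→R1 (+1); matched 3.
Augmenting path L4→R4→L2→R5 (+1); matched 4.
No augmenting path remains; maximum matching = 4.
König certificate: {L1, L2, L3, R4} is a vertex cover of size 4 (every listed pair touches it), so no matching can be larger.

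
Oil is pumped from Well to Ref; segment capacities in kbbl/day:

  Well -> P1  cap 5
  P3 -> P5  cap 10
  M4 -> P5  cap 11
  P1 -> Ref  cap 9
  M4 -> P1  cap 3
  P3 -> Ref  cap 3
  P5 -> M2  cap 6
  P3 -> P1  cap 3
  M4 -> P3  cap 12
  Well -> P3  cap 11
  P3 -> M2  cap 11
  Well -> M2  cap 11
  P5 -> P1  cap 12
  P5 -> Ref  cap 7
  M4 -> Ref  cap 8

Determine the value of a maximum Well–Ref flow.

16

Augment Well→P3→Ref: bottleneck 3, flow now 3.
Augment Well→P1→Ref: bottleneck 5, flow now 8.
Augment Well→P3→P5→Ref: bottleneck 7, flow now 15.
Augment Well→P3→P1→Ref: bottleneck 1, flow now 16.
No augmenting path remains; maximum flow = 16.
In the residual graph, reachable from Well: {Well, M2}.
Min-cut edges: Well→P3 (11), Well→P1 (5); capacity 11 + 5 = 16.
This cut is saturated, so no flow can exceed 16.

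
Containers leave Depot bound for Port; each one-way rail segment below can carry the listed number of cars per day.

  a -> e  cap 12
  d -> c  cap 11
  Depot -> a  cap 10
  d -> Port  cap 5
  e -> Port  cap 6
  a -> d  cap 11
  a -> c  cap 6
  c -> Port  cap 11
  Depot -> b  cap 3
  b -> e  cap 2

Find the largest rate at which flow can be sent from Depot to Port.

Augment Depot→a→c→Port: bottleneck 6, flow now 6.
Augment Depot→a→d→Port: bottleneck 4, flow now 10.
Augment Depot→b→e→Port: bottleneck 2, flow now 12.
No augmenting path remains; maximum flow = 12.
In the residual graph, reachable from Depot: {Depot, b}.
Min-cut edges: Depot→a (10), b→e (2); capacity 10 + 2 = 12.
This cut is saturated, so no flow can exceed 12.

12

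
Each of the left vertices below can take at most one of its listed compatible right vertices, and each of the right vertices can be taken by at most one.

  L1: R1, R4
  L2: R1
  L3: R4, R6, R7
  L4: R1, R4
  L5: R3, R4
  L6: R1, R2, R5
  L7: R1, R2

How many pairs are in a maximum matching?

6

Unit-capacity flow: source→left, listed edges, right→sink; max matching = max flow.
Augmenting path L1→R1 (+1); matched 1.
Augmenting path L3→R4 (+1); matched 2.
Augmenting path L5→R3 (+1); matched 3.
Augmenting path L6→R2 (+1); matched 4.
Augmenting path L4→R4→L3→R6 (+1); matched 5.
Augmenting path L7→R2→L6→R5 (+1); matched 6.
No augmenting path remains; maximum matching = 6.
König certificate: {L3, L5, L6, L7, R1, R4} is a vertex cover of size 6 (every listed pair touches it), so no matching can be larger.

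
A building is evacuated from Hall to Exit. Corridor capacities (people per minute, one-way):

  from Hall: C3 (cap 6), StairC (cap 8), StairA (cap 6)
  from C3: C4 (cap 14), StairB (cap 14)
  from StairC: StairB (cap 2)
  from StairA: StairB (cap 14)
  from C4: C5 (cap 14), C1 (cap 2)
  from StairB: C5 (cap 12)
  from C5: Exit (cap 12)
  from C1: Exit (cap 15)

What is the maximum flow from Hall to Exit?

14

Augment Hall→C3→C4→C5→Exit: bottleneck 6, flow now 6.
Augment Hall→StairC→StairB→C5→Exit: bottleneck 2, flow now 8.
Augment Hall→StairA→StairB→C5→Exit: bottleneck 4, flow now 12.
Augment Hall→StairA→StairB→C5→C4→C1→Exit: bottleneck 2, flow now 14. (uses reverse residual edge)
No augmenting path remains; maximum flow = 14.
In the residual graph, reachable from Hall: {Hall, StairC}.
Min-cut edges: Hall→C3 (6), Hall→StairA (6), StairC→StairB (2); capacity 6 + 6 + 2 = 14.
This cut is saturated, so no flow can exceed 14.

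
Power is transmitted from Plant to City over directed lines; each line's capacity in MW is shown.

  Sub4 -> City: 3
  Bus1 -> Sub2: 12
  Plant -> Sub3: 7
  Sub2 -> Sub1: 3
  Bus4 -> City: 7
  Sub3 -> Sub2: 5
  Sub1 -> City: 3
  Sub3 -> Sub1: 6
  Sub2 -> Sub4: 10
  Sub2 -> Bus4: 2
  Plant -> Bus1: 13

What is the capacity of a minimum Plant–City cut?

8

Augment Plant→Sub3→Sub1→City: bottleneck 3, flow now 3.
Augment Plant→Sub3→Sub2→Sub4→City: bottleneck 3, flow now 6.
Augment Plant→Sub3→Sub2→Bus4→City: bottleneck 1, flow now 7.
Augment Plant→Bus1→Sub2→Bus4→City: bottleneck 1, flow now 8.
No augmenting path remains; maximum flow = 8.
By max-flow min-cut, the minimum cut capacity equals the max flow.
In the residual graph, reachable from Plant: {Plant, Sub3, Bus1, Sub2, Sub1, Sub4}.
Min-cut edges: Sub2→Bus4 (2), Sub1→City (3), Sub4→City (3); capacity 2 + 3 + 3 = 8.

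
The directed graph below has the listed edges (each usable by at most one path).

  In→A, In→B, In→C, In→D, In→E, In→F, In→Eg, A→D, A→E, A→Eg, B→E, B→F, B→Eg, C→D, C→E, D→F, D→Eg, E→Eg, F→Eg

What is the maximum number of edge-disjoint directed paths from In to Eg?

Assign every edge capacity 1; by Menger, the answer equals the max flow.
Path In→Eg (+1); total 1.
Path In→A→Eg (+1); total 2.
Path In→B→Eg (+1); total 3.
Path In→D→Eg (+1); total 4.
Path In→E→Eg (+1); total 5.
Path In→F→Eg (+1); total 6.
No residual In→Eg path; max flow = 6.
Certifying cut of size 6: {D→Eg, E→Eg, F→Eg, In→A, In→B, In→Eg}.

6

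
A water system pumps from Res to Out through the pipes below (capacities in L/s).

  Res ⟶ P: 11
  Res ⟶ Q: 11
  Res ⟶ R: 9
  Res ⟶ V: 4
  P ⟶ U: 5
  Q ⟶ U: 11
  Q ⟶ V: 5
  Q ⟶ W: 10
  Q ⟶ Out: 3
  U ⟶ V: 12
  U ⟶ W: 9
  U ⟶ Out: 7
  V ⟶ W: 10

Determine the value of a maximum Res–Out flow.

Augment Res→Q→Out: bottleneck 3, flow now 3.
Augment Res→P→U→Out: bottleneck 5, flow now 8.
Augment Res→Q→U→Out: bottleneck 2, flow now 10.
No augmenting path remains; maximum flow = 10.
In the residual graph, reachable from Res: {Res, P, Q, R, U, V, W}.
Min-cut edges: Q→Out (3), U→Out (7); capacity 3 + 7 = 10.
This cut is saturated, so no flow can exceed 10.

10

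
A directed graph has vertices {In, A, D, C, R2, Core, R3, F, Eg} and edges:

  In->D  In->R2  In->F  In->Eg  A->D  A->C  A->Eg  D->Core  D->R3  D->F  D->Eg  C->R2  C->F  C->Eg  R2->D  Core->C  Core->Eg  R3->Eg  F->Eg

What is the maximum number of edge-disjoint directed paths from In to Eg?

4

Assign every edge capacity 1; by Menger, the answer equals the max flow.
Path In→Eg (+1); total 1.
Path In→D→Eg (+1); total 2.
Path In→F→Eg (+1); total 3.
Path In→R2→D→Core→Eg (+1); total 4.
No residual In→Eg path; max flow = 4.
Certifying cut of size 4: {In→D, In→Eg, In→F, In→R2}.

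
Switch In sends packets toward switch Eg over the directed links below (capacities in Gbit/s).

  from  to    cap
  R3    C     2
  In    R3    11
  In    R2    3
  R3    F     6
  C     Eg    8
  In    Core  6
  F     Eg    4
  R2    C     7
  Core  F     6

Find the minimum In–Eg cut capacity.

Augment In→Core→F→Eg: bottleneck 4, flow now 4.
Augment In→R3→C→Eg: bottleneck 2, flow now 6.
Augment In→R2→C→Eg: bottleneck 3, flow now 9.
No augmenting path remains; maximum flow = 9.
By max-flow min-cut, the minimum cut capacity equals the max flow.
In the residual graph, reachable from In: {In, Core, R3, F}.
Min-cut edges: In→R2 (3), R3→C (2), F→Eg (4); capacity 3 + 2 + 4 = 9.

9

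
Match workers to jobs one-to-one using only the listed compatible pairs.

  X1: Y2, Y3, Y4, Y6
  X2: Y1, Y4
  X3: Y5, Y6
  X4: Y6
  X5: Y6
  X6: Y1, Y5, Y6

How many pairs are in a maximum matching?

Unit-capacity flow: source→left, listed edges, right→sink; max matching = max flow.
Augmenting path X1→Y2 (+1); matched 1.
Augmenting path X2→Y1 (+1); matched 2.
Augmenting path X3→Y5 (+1); matched 3.
Augmenting path X4→Y6 (+1); matched 4.
Augmenting path X6→Y1→X2→Y4 (+1); matched 5.
No augmenting path remains; maximum matching = 5.
König certificate: {X1, X2, X3, X6, Y6} is a vertex cover of size 5 (every listed pair touches it), so no matching can be larger.

5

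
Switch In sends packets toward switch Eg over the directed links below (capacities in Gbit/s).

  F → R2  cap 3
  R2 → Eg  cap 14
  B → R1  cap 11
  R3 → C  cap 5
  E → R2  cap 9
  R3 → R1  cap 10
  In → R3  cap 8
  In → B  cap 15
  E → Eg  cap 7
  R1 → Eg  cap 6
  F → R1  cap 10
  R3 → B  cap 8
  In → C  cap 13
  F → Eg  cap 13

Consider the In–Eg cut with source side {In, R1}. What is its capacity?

42

Edges leaving {In, R1}: In→R3 (8), In→B (15), In→C (13), R1→Eg (6).
Cut capacity = 8 + 15 + 13 + 6 = 42.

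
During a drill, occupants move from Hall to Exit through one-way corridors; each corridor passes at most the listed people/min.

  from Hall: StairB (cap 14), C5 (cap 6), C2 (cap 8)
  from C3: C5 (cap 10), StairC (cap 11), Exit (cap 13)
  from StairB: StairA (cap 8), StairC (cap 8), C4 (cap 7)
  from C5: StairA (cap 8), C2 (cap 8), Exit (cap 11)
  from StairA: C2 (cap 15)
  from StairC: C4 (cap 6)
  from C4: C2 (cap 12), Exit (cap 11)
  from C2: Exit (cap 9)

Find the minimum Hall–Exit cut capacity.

26

Augment Hall→C5→Exit: bottleneck 6, flow now 6.
Augment Hall→C2→Exit: bottleneck 8, flow now 14.
Augment Hall→StairB→C4→Exit: bottleneck 7, flow now 21.
Augment Hall→StairB→StairA→C2→Exit: bottleneck 1, flow now 22.
Augment Hall→StairB→StairC→C4→Exit: bottleneck 4, flow now 26.
No augmenting path remains; maximum flow = 26.
By max-flow min-cut, the minimum cut capacity equals the max flow.
In the residual graph, reachable from Hall: {Hall, StairB, StairA, StairC, C4, C2}.
Min-cut edges: Hall→C5 (6), C4→Exit (11), C2→Exit (9); capacity 6 + 11 + 9 = 26.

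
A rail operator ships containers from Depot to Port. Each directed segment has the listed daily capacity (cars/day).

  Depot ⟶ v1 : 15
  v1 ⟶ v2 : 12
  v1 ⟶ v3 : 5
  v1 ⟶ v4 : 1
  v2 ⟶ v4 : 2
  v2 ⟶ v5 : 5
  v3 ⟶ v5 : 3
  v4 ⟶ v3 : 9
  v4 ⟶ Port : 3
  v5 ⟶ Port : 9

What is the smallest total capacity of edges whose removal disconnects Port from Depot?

11

Augment Depot→v1→v4→Port: bottleneck 1, flow now 1.
Augment Depot→v1→v2→v4→Port: bottleneck 2, flow now 3.
Augment Depot→v1→v2→v5→Port: bottleneck 5, flow now 8.
Augment Depot→v1→v3→v5→Port: bottleneck 3, flow now 11.
No augmenting path remains; maximum flow = 11.
By max-flow min-cut, the minimum cut capacity equals the max flow.
In the residual graph, reachable from Depot: {Depot, v1, v2, v3}.
Min-cut edges: v1→v4 (1), v2→v4 (2), v2→v5 (5), v3→v5 (3); capacity 1 + 2 + 5 + 3 = 11.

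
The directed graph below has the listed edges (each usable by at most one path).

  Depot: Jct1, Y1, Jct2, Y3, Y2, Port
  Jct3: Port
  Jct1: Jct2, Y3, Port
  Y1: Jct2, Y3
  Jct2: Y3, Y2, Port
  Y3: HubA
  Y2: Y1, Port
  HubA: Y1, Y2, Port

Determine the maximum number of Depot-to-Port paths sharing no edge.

Assign every edge capacity 1; by Menger, the answer equals the max flow.
Path Depot→Port (+1); total 1.
Path Depot→Jct1→Port (+1); total 2.
Path Depot→Jct2→Port (+1); total 3.
Path Depot→Y2→Port (+1); total 4.
Path Depot→Y3→HubA→Port (+1); total 5.
No residual Depot→Port path; max flow = 5.
Certifying cut of size 5: {Depot→Jct1, Depot→Port, Jct2→Port, Y2→Port, Y3→HubA}.

5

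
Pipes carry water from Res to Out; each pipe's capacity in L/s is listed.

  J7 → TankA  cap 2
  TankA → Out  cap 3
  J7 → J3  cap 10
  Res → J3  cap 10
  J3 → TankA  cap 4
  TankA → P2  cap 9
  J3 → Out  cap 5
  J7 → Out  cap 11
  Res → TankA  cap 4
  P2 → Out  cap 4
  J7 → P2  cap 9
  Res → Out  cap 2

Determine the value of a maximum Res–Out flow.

Augment Res→Out: bottleneck 2, flow now 2.
Augment Res→J3→Out: bottleneck 5, flow now 7.
Augment Res→TankA→Out: bottleneck 3, flow now 10.
Augment Res→TankA→P2→Out: bottleneck 1, flow now 11.
Augment Res→J3→TankA→P2→Out: bottleneck 3, flow now 14.
No augmenting path remains; maximum flow = 14.
In the residual graph, reachable from Res: {Res, J3, TankA, P2}.
Min-cut edges: Res→Out (2), J3→Out (5), TankA→Out (3), P2→Out (4); capacity 2 + 5 + 3 + 4 = 14.
This cut is saturated, so no flow can exceed 14.

14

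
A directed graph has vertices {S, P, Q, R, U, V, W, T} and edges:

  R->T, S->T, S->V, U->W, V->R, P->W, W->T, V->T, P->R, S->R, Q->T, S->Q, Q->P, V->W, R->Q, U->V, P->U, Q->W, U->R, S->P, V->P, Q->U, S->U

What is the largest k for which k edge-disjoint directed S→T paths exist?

Assign every edge capacity 1; by Menger, the answer equals the max flow.
Path S→T (+1); total 1.
Path S→Q→T (+1); total 2.
Path S→R→T (+1); total 3.
Path S→V→T (+1); total 4.
Path S→P→W→T (+1); total 5.
No residual S→T path; max flow = 5.
Certifying cut of size 5: {Q→T, R→T, S→T, V→T, W→T}.

5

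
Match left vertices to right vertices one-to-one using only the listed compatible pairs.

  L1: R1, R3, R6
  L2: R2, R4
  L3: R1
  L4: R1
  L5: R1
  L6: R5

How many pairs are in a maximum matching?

Unit-capacity flow: source→left, listed edges, right→sink; max matching = max flow.
Augmenting path L1→R1 (+1); matched 1.
Augmenting path L2→R2 (+1); matched 2.
Augmenting path L6→R5 (+1); matched 3.
Augmenting path L3→R1→L1→R3 (+1); matched 4.
No augmenting path remains; maximum matching = 4.
König certificate: {L1, L2, L6, R1} is a vertex cover of size 4 (every listed pair touches it), so no matching can be larger.

4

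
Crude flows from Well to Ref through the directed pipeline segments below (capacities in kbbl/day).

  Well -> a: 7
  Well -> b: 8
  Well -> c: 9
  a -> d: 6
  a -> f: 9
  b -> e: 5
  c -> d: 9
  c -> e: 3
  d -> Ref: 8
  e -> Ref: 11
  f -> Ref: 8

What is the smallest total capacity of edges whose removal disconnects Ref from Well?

21

Augment Well→a→d→Ref: bottleneck 6, flow now 6.
Augment Well→a→f→Ref: bottleneck 1, flow now 7.
Augment Well→b→e→Ref: bottleneck 5, flow now 12.
Augment Well→c→d→Ref: bottleneck 2, flow now 14.
Augment Well→c→e→Ref: bottleneck 3, flow now 17.
Augment Well→c→d→a→f→Ref: bottleneck 4, flow now 21. (uses reverse residual edge)
No augmenting path remains; maximum flow = 21.
By max-flow min-cut, the minimum cut capacity equals the max flow.
In the residual graph, reachable from Well: {Well, b}.
Min-cut edges: Well→a (7), Well→c (9), b→e (5); capacity 7 + 9 + 5 = 21.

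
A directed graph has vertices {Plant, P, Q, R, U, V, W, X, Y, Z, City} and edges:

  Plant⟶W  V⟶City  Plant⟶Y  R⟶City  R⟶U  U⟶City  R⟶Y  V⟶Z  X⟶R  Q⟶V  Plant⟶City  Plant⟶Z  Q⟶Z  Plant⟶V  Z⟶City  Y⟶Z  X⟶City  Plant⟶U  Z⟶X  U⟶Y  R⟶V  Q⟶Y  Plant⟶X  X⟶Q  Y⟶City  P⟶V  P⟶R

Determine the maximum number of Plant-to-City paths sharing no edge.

Assign every edge capacity 1; by Menger, the answer equals the max flow.
Path Plant→City (+1); total 1.
Path Plant→U→City (+1); total 2.
Path Plant→V→City (+1); total 3.
Path Plant→X→City (+1); total 4.
Path Plant→Y→City (+1); total 5.
Path Plant→Z→City (+1); total 6.
No residual Plant→City path; max flow = 6.
Certifying cut of size 6: {Plant→City, Plant→U, Plant→V, Plant→X, Plant→Y, Plant→Z}.

6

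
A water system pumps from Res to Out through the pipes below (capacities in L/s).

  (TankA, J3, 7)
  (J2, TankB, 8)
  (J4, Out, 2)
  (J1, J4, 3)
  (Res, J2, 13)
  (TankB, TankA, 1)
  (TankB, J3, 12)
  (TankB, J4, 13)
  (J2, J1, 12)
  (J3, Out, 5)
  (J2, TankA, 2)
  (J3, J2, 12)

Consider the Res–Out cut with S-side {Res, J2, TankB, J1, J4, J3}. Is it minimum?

No — its capacity is 10, but the minimum cut has capacity 7.

Given cut capacity: 2 + 1 + 2 + 5 = 10.
Augment Res→J2→TankB→J4→Out: bottleneck 2, flow now 2.
Augment Res→J2→TankB→J3→Out: bottleneck 5, flow now 7.
No augmenting path remains; maximum flow = 7.
In the residual graph, reachable from Res: {Res, J2, TankB, J1, TankA, J4, J3}.
Min-cut edges: J4→Out (2), J3→Out (5); capacity 2 + 5 = 7.
Cut capacity 10 exceeds the max flow 7, so it is not minimum.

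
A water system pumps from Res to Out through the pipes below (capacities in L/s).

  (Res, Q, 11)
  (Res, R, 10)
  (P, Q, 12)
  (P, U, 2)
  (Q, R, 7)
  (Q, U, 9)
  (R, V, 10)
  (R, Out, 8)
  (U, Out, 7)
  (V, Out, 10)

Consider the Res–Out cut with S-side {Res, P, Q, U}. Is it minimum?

No — its capacity is 24, but the minimum cut has capacity 21.

Given cut capacity: 10 + 7 + 7 = 24.
Augment Res→R→Out: bottleneck 8, flow now 8.
Augment Res→Q→U→Out: bottleneck 7, flow now 15.
Augment Res→R→V→Out: bottleneck 2, flow now 17.
Augment Res→Q→R→V→Out: bottleneck 4, flow now 21.
No augmenting path remains; maximum flow = 21.
In the residual graph, reachable from Res: {Res}.
Min-cut edges: Res→Q (11), Res→R (10); capacity 11 + 10 = 21.
Cut capacity 24 exceeds the max flow 21, so it is not minimum.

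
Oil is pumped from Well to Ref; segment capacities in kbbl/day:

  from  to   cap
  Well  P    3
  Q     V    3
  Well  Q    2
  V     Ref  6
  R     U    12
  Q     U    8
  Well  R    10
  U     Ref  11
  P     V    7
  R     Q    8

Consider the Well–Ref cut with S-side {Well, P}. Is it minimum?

No — its capacity is 19, but the minimum cut has capacity 15.

Given cut capacity: 2 + 10 + 7 = 19.
Augment Well→P→V→Ref: bottleneck 3, flow now 3.
Augment Well→Q→U→Ref: bottleneck 2, flow now 5.
Augment Well→R→U→Ref: bottleneck 9, flow now 14.
Augment Well→R→Q→V→Ref: bottleneck 1, flow now 15.
No augmenting path remains; maximum flow = 15.
In the residual graph, reachable from Well: {Well}.
Min-cut edges: Well→P (3), Well→Q (2), Well→R (10); capacity 3 + 2 + 10 = 15.
Cut capacity 19 exceeds the max flow 15, so it is not minimum.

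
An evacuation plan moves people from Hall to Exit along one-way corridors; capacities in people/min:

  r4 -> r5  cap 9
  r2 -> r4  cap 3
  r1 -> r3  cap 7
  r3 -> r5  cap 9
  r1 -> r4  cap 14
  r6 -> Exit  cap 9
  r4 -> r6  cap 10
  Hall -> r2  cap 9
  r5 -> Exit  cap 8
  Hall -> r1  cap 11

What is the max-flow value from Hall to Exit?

14

Augment Hall→r1→r3→r5→Exit: bottleneck 7, flow now 7.
Augment Hall→r1→r4→r5→Exit: bottleneck 1, flow now 8.
Augment Hall→r1→r4→r6→Exit: bottleneck 3, flow now 11.
Augment Hall→r2→r4→r6→Exit: bottleneck 3, flow now 14.
No augmenting path remains; maximum flow = 14.
In the residual graph, reachable from Hall: {Hall, r2}.
Min-cut edges: Hall→r1 (11), r2→r4 (3); capacity 11 + 3 = 14.
This cut is saturated, so no flow can exceed 14.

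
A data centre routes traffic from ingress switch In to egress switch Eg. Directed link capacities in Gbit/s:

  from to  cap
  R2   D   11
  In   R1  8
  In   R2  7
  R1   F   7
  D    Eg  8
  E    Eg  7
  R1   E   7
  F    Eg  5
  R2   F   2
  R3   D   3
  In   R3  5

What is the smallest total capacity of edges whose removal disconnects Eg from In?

Augment In→R2→D→Eg: bottleneck 7, flow now 7.
Augment In→R3→D→Eg: bottleneck 1, flow now 8.
Augment In→R1→F→Eg: bottleneck 5, flow now 13.
Augment In→R1→E→Eg: bottleneck 3, flow now 16.
Augment In→R3→D→R2→F→R1→E→Eg: bottleneck 2, flow now 18. (uses reverse residual edge)
No augmenting path remains; maximum flow = 18.
By max-flow min-cut, the minimum cut capacity equals the max flow.
In the residual graph, reachable from In: {In, R3}.
Min-cut edges: In→R2 (7), In→R1 (8), R3→D (3); capacity 7 + 8 + 3 = 18.

18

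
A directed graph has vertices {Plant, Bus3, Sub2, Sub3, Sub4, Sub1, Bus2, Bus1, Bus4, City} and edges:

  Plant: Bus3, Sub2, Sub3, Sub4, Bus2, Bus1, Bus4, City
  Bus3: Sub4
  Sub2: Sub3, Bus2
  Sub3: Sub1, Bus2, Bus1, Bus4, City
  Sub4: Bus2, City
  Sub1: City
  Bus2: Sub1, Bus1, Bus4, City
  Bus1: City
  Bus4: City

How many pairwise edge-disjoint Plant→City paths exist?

7

Assign every edge capacity 1; by Menger, the answer equals the max flow.
Path Plant→City (+1); total 1.
Path Plant→Sub3→City (+1); total 2.
Path Plant→Sub4→City (+1); total 3.
Path Plant→Bus2→City (+1); total 4.
Path Plant→Bus1→City (+1); total 5.
Path Plant→Bus4→City (+1); total 6.
Path Plant→Sub2→Sub3→Sub1→City (+1); total 7.
No residual Plant→City path; max flow = 7.
Certifying cut of size 7: {Bus1→City, Bus2→City, Bus4→City, Plant→City, Sub1→City, Sub3→City, Sub4→City}.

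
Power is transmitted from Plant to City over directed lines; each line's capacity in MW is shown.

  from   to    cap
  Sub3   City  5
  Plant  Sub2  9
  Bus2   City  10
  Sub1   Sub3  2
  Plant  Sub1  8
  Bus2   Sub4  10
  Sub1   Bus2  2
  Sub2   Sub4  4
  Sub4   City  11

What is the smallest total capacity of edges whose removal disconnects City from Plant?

8

Augment Plant→Sub2→Sub4→City: bottleneck 4, flow now 4.
Augment Plant→Sub1→Bus2→City: bottleneck 2, flow now 6.
Augment Plant→Sub1→Sub3→City: bottleneck 2, flow now 8.
No augmenting path remains; maximum flow = 8.
By max-flow min-cut, the minimum cut capacity equals the max flow.
In the residual graph, reachable from Plant: {Plant, Sub2, Sub1}.
Min-cut edges: Sub2→Sub4 (4), Sub1→Bus2 (2), Sub1→Sub3 (2); capacity 4 + 2 + 2 = 8.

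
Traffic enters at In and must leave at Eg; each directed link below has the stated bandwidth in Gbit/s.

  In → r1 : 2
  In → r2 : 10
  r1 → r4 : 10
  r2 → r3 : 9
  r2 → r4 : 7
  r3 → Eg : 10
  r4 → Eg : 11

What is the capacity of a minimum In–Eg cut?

12

Augment In→r1→r4→Eg: bottleneck 2, flow now 2.
Augment In→r2→r3→Eg: bottleneck 9, flow now 11.
Augment In→r2→r4→Eg: bottleneck 1, flow now 12.
No augmenting path remains; maximum flow = 12.
By max-flow min-cut, the minimum cut capacity equals the max flow.
In the residual graph, reachable from In: {In}.
Min-cut edges: In→r1 (2), In→r2 (10); capacity 2 + 10 = 12.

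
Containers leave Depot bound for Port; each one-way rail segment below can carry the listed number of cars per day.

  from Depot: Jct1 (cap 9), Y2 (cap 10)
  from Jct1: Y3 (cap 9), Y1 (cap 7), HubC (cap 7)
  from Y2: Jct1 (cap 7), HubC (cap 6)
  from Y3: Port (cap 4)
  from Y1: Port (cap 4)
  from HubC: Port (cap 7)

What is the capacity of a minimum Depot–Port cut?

Augment Depot→Jct1→Y3→Port: bottleneck 4, flow now 4.
Augment Depot→Jct1→Y1→Port: bottleneck 4, flow now 8.
Augment Depot→Jct1→HubC→Port: bottleneck 1, flow now 9.
Augment Depot→Y2→HubC→Port: bottleneck 6, flow now 15.
No augmenting path remains; maximum flow = 15.
By max-flow min-cut, the minimum cut capacity equals the max flow.
In the residual graph, reachable from Depot: {Depot, Jct1, Y2, Y3, Y1, HubC}.
Min-cut edges: Y3→Port (4), Y1→Port (4), HubC→Port (7); capacity 4 + 4 + 7 = 15.

15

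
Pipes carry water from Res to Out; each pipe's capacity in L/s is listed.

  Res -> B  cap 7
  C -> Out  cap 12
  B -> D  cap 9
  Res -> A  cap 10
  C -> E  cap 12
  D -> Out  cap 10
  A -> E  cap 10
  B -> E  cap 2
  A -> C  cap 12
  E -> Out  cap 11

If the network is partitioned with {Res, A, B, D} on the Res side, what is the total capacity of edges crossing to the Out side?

Edges leaving {Res, A, B, D}: A→C (12), A→E (10), B→E (2), D→Out (10).
Cut capacity = 12 + 10 + 2 + 10 = 34.

34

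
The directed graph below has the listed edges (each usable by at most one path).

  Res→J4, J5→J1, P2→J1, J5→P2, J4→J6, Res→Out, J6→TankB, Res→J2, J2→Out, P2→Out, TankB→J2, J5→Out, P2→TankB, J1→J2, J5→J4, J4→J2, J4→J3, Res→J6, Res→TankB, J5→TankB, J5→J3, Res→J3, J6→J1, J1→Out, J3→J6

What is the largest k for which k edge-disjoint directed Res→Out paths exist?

Assign every edge capacity 1; by Menger, the answer equals the max flow.
Path Res→Out (+1); total 1.
Path Res→J2→Out (+1); total 2.
Path Res→J6→J1→Out (+1); total 3.
No residual Res→Out path; max flow = 3.
Certifying cut of size 3: {J2→Out, J6→J1, Res→Out}.

3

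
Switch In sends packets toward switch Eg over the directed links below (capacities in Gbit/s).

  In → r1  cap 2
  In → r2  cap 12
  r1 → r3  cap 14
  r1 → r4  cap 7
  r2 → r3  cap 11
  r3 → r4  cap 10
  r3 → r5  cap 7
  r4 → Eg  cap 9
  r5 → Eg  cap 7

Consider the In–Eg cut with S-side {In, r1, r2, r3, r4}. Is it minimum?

Given cut capacity: 7 + 9 = 16.
Augment In→r1→r4→Eg: bottleneck 2, flow now 2.
Augment In→r2→r3→r4→Eg: bottleneck 7, flow now 9.
Augment In→r2→r3→r5→Eg: bottleneck 4, flow now 13.
No augmenting path remains; maximum flow = 13.
In the residual graph, reachable from In: {In, r2}.
Min-cut edges: In→r1 (2), r2→r3 (11); capacity 2 + 11 = 13.
Cut capacity 16 exceeds the max flow 13, so it is not minimum.

No — its capacity is 16, but the minimum cut has capacity 13.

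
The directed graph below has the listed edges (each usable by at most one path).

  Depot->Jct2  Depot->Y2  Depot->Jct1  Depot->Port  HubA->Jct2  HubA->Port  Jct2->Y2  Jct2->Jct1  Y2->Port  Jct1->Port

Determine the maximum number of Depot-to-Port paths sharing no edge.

3

Assign every edge capacity 1; by Menger, the answer equals the max flow.
Path Depot→Port (+1); total 1.
Path Depot→Y2→Port (+1); total 2.
Path Depot→Jct1→Port (+1); total 3.
No residual Depot→Port path; max flow = 3.
Certifying cut of size 3: {Depot→Port, Jct1→Port, Y2→Port}.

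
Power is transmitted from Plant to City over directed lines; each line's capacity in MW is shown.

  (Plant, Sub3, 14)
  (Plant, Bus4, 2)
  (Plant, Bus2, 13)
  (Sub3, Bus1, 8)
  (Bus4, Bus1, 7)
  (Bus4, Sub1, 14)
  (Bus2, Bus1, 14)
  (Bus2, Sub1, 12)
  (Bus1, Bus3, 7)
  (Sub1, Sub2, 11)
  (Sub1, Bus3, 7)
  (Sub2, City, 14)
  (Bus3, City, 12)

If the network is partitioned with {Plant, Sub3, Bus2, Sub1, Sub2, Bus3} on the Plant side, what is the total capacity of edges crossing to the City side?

Edges leaving {Plant, Sub3, Bus2, Sub1, Sub2, Bus3}: Plant→Bus4 (2), Sub3→Bus1 (8), Bus2→Bus1 (14), Sub2→City (14), Bus3→City (12).
Cut capacity = 2 + 8 + 14 + 14 + 12 = 50.

50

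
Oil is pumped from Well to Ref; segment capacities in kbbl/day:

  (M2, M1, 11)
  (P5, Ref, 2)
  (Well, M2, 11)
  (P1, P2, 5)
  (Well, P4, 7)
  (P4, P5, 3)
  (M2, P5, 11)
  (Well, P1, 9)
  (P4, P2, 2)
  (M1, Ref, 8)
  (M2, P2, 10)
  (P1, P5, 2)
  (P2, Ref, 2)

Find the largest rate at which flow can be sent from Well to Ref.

Augment Well→M2→M1→Ref: bottleneck 8, flow now 8.
Augment Well→M2→P5→Ref: bottleneck 2, flow now 10.
Augment Well→M2→P2→Ref: bottleneck 1, flow now 11.
Augment Well→P4→P2→Ref: bottleneck 1, flow now 12.
No augmenting path remains; maximum flow = 12.
In the residual graph, reachable from Well: {Well, M2, P4, P1, M1, P5, P2}.
Min-cut edges: M1→Ref (8), P5→Ref (2), P2→Ref (2); capacity 8 + 2 + 2 = 12.
This cut is saturated, so no flow can exceed 12.

12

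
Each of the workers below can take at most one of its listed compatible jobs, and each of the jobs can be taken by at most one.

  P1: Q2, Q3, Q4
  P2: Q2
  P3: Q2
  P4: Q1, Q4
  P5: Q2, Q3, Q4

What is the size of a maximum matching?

4

Unit-capacity flow: source→left, listed edges, right→sink; max matching = max flow.
Augmenting path P1→Q2 (+1); matched 1.
Augmenting path P4→Q1 (+1); matched 2.
Augmenting path P5→Q3 (+1); matched 3.
Augmenting path P2→Q2→P1→Q4 (+1); matched 4.
No augmenting path remains; maximum matching = 4.
König certificate: {P1, P4, P5, Q2} is a vertex cover of size 4 (every listed pair touches it), so no matching can be larger.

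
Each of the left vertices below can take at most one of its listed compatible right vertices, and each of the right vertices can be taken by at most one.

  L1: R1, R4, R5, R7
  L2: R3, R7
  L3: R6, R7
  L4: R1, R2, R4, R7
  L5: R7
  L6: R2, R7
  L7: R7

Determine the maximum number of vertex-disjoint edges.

Unit-capacity flow: source→left, listed edges, right→sink; max matching = max flow.
Augmenting path L1→R1 (+1); matched 1.
Augmenting path L2→R3 (+1); matched 2.
Augmenting path L3→R6 (+1); matched 3.
Augmenting path L4→R2 (+1); matched 4.
Augmenting path L5→R7 (+1); matched 5.
Augmenting path L6→R2→L4→R4 (+1); matched 6.
No augmenting path remains; maximum matching = 6.
König certificate: {L1, L2, L3, L4, L6, R7} is a vertex cover of size 6 (every listed pair touches it), so no matching can be larger.

6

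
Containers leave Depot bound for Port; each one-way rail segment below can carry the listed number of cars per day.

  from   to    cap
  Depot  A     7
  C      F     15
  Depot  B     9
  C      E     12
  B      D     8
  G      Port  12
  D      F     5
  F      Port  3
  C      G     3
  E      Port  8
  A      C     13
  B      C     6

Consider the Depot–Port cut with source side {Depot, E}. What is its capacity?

Edges leaving {Depot, E}: Depot→A (7), Depot→B (9), E→Port (8).
Cut capacity = 7 + 9 + 8 = 24.

24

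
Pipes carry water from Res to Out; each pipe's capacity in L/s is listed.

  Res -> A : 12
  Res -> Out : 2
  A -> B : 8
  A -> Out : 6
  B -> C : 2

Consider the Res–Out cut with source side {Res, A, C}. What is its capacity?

Edges leaving {Res, A, C}: Res→Out (2), A→B (8), A→Out (6).
Cut capacity = 2 + 8 + 6 = 16.

16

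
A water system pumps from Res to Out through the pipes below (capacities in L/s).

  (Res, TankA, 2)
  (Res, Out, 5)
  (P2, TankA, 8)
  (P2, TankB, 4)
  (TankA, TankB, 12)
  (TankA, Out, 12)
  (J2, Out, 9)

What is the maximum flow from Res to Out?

Augment Res→Out: bottleneck 5, flow now 5.
Augment Res→TankA→Out: bottleneck 2, flow now 7.
No augmenting path remains; maximum flow = 7.
In the residual graph, reachable from Res: {Res}.
Min-cut edges: Res→TankA (2), Res→Out (5); capacity 2 + 5 = 7.
This cut is saturated, so no flow can exceed 7.

7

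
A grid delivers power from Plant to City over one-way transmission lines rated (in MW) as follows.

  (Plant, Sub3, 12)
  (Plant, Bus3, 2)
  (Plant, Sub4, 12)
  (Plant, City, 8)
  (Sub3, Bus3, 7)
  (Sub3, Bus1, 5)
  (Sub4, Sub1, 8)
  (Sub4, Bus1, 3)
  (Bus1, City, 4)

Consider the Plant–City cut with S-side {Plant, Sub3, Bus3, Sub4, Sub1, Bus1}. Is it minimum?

Given cut capacity: 8 + 4 = 12.
Augment Plant→City: bottleneck 8, flow now 8.
Augment Plant→Sub3→Bus1→City: bottleneck 4, flow now 12.
No augmenting path remains; maximum flow = 12.
Cut capacity 12 equals the max flow, so it is a minimum cut.

Yes — it is a minimum cut (capacity 12).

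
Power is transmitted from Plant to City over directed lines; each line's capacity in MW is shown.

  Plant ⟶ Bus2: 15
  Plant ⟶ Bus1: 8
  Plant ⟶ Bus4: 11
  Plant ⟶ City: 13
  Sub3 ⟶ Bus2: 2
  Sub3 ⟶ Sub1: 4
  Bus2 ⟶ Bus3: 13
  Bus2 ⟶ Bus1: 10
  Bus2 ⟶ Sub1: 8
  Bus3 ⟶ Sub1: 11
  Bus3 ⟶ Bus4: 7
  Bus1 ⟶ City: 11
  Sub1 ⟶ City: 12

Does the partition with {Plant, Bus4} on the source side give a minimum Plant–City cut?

Yes — it is a minimum cut (capacity 36).

Given cut capacity: 15 + 8 + 13 = 36.
Augment Plant→City: bottleneck 13, flow now 13.
Augment Plant→Bus1→City: bottleneck 8, flow now 21.
Augment Plant→Bus2→Bus1→City: bottleneck 3, flow now 24.
Augment Plant→Bus2→Sub1→City: bottleneck 8, flow now 32.
Augment Plant→Bus2→Bus3→Sub1→City: bottleneck 4, flow now 36.
No augmenting path remains; maximum flow = 36.
Cut capacity 36 equals the max flow, so it is a minimum cut.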